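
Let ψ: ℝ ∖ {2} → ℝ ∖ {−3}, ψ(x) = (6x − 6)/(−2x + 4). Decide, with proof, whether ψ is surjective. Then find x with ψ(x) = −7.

11/4

For any y ≠ −3, solving y(−2x + 4) = 6x − 6 for x gives a well-defined x ≠ 2. So ψ is surjective.
Solving ψ(x) = −7: cross-multiplying gives 6x − 6 = −7(−2x + 4), which rearranges to −8x = −22, so x = 11/4.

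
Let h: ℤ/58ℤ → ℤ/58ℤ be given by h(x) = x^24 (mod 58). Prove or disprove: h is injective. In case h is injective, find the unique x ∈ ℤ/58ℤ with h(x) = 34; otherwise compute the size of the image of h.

16

h(3): Repeated squaring mod 58: 3^1 ≡ 3, 3^2 ≡ 3² = 9, 3^4 ≡ 9² = 81 ≡ 23, 3^8 ≡ 23² = 529 ≡ 7, 3^16 ≡ 7² = 49. Since 24 = 16 + 8, 3^24 ≡ 49·7: 49·7 = 343 ≡ 53. So 3^24 ≡ 53 (mod 58).
h(7): Repeated squaring mod 58: 7^1 ≡ 7, 7^2 ≡ 7² = 49, 7^4 ≡ 49² = 2401 ≡ 23, 7^8 ≡ 23² = 529 ≡ 7, 7^16 ≡ 7² = 49. Since 24 = 16 + 8, 7^24 ≡ 49·7: 49·7 = 343 ≡ 53. So 7^24 ≡ 53 (mod 58).
So h(3) = h(7) = 53 while 3 ≠ 7, hence h is not injective.
Since h is not injective, we determine |image(h)|. Computing x^24 mod 58 for each x (by repeated squaring, reducing mod 58 at every step), the values h(0), h(1), …, h(57) are: 0, 1, 20, 53, 52, 49, 16, 53, 54, 25, 52, 7, 30, 7, 16, 45, 36, 1, 36, 23, 54, 25, 24, 45, 20, 23, 24, 49, 30, 29, 30, 49, 24, 23, 20, 45, 24, 25, 54, 23, 36, 1, 36, 45, 16, 7, 30, 7, 52, 25, 54, 53, 16, 49, 52, 53, 20, 1.
The distinct values are {0, 1, 7, 16, 20, 23, 24, 25, 29, 30, 36, 45, 49, 52, 53, 54}; there are 16 of them.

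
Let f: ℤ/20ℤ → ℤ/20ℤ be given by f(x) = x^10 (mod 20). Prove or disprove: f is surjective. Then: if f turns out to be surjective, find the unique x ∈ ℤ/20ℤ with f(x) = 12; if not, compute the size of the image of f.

f(4): Repeated squaring mod 20: 4^1 ≡ 4, 4^2 ≡ 4² = 16, 4^4 ≡ 16² = 256 ≡ 16, 4^8 ≡ 16² = 256 ≡ 16. Since 10 = 8 + 2, 4^10 ≡ 16·16: 16·16 = 256 ≡ 16. So 4^10 ≡ 16 (mod 20).
f(6): Repeated squaring mod 20: 6^1 ≡ 6, 6^2 ≡ 6² = 36 ≡ 16, 6^4 ≡ 16² = 256 ≡ 16, 6^8 ≡ 16² = 256 ≡ 16. Since 10 = 8 + 2, 6^10 ≡ 16·16: 16·16 = 256 ≡ 16. So 6^10 ≡ 16 (mod 20).
So f(4) = f(6) = 16 while 4 ≠ 6, hence f is not injective.
A non-injective map from the 20-element set ℤ/20ℤ to itself takes at most 19 distinct values, so it cannot be surjective. Thus f is not surjective.
Since f is not surjective, we determine |image(f)|. Computing x^10 mod 20 for each x (by repeated squaring, reducing mod 20 at every step), the values f(0), f(1), …, f(19) are: 0, 1, 4, 9, 16, 5, 16, 9, 4, 1, 0, 1, 4, 9, 16, 5, 16, 9, 4, 1.
The distinct values are {0, 1, 4, 5, 9, 16}; there are 6 of them.

6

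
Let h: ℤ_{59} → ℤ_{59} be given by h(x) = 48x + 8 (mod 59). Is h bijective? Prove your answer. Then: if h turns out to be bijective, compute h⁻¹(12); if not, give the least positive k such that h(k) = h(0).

5

Recall that h is injective if h(s) = h(t) implies s = t.
If h(s) = h(t), then 48s ≡ 48t (mod 59). Because gcd(48, 59) = 1, we may cancel 48 to get s ≡ t (mod 59).
We now compute 48⁻¹ mod 59 explicitly. Euclid's algorithm: 59 = 1·48 + 11, 48 = 4·11 + 4, 11 = 2·4 + 3, 4 = 1·3 + 1; back-substituting gives 1 = 16·48 − 13·59, so 48⁻¹ ≡ 16 (mod 59).
For any y ∈ ℤ_{59}, x = 16(y − 8) mod 59 satisfies h(x) = 48·16(y − 8) + 8 ≡ y (since 48·16 ≡ 1 mod 59). So every y has a preimage.
Thus h is bijective.
Since h is bijective, we find h⁻¹(12): we need 48x ≡ 12 − 8 ≡ 4 (mod 59). Using 48⁻¹ = 16: x ≡ 16·4 = 64 = 1·59 + 5, so x = 5.
Check: h(5) = 48·5 + 8 = 248 = 4·59 + 12 ≡ 12 (mod 59).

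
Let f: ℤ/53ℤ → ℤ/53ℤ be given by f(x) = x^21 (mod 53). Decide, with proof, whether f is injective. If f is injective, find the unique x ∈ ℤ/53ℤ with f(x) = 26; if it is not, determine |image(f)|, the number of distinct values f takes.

48

Since 53 is prime, the nonzero elements of ℤ/53ℤ form a cyclic group of order 52.
As gcd(21, 52) = 1, raising to the 21st power is a bijection on this group: if u^21 ≡ v^21 then (uv^{−1})^21 = 1, and the only element of order dividing gcd(21, 52) = 1 is 1, so u = v.
With f(0) = 0 this makes f injective on all of ℤ/53ℤ, hence bijective (finite equal-size domain and codomain). In particular f is injective.
Since f is injective, we find the preimage of 26. The inverse of x ↦ x^21 on (ℤ/53ℤ)^× is x ↦ x^5, because 21·5 = 105 = 2·52 + 1 ≡ 1 (mod 52) and x^{52} = 1 for x ≠ 0 (Fermat). So f⁻¹(26) = 26^5 mod 53.
Repeated squaring mod 53: 26^1 ≡ 26, 26^2 ≡ 26² = 676 ≡ 40, 26^4 ≡ 40² = 1600 ≡ 10. Since 5 = 4 + 1, 26^5 ≡ 10·26: 10·26 = 260 ≡ 48. So 26^5 ≡ 48 (mod 53).
Hence f⁻¹(26) = 48.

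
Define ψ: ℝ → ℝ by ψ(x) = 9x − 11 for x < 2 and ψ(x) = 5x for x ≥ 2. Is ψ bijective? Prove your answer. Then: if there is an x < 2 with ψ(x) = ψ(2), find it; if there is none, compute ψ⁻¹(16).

16/5

Both pieces are strictly increasing (slopes 9 and 5), so each is injective on its own interval.
The left piece maps (−∞, 2) onto (−∞, 7); the right piece maps [2, ∞) onto [10, ∞).
The images leave a gap (7 has no preimage), so ψ is not surjective, hence not bijective.
Because the two images are disjoint, no x < 2 has ψ(x) = ψ(2), so we compute ψ⁻¹(16): 16 lies in [10, ∞), so solve 5x = 16: x = (16 − 0)/5 = 16/5.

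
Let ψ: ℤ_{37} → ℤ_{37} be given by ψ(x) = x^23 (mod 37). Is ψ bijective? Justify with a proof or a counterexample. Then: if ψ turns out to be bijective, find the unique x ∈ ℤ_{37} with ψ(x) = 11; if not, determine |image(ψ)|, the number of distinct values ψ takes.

27

Since 37 is prime, the nonzero elements of ℤ_{37} form a cyclic group of order 36.
As gcd(23, 36) = 1, raising to the 23rd power is a bijection on this group: if s^23 ≡ t^23 then (st^{−1})^23 = 1, and the only element of order dividing gcd(23, 36) = 1 is 1, so s = t.
With ψ(0) = 0 this makes ψ injective on all of ℤ_{37}, hence bijective (finite equal-size domain and codomain). In particular ψ is bijective.
Since ψ is bijective, we find the preimage of 11. The inverse of x ↦ x^23 on (ℤ_{37})^× is x ↦ x^11, because 23·11 = 253 = 7·36 + 1 ≡ 1 (mod 36) and x^{36} = 1 for x ≠ 0 (Fermat). So ψ⁻¹(11) = 11^11 mod 37.
Repeated squaring mod 37: 11^1 ≡ 11, 11^2 ≡ 11² = 121 ≡ 10, 11^4 ≡ 10² = 100 ≡ 26, 11^8 ≡ 26² = 676 ≡ 10. Since 11 = 8 + 2 + 1, 11^11 ≡ 10·10·11: 10·10 = 100 ≡ 26, then 26·11 = 286 ≡ 27. So 11^11 ≡ 27 (mod 37).
Hence ψ⁻¹(11) = 27.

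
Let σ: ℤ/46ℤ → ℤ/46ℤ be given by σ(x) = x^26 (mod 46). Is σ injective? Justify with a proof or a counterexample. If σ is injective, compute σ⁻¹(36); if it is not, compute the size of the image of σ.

24

σ(22): Repeated squaring mod 46: 22^1 ≡ 22, 22^2 ≡ 22² = 484 ≡ 24, 22^4 ≡ 24² = 576 ≡ 24, 22^8 ≡ 24² = 576 ≡ 24, 22^16 ≡ 24² = 576 ≡ 24. Since 26 = 16 + 8 + 2, 22^26 ≡ 24·24·24: 24·24 = 576 ≡ 24, then 24·24 = 576 ≡ 24. So 22^26 ≡ 24 (mod 46).
σ(24): Repeated squaring mod 46: 24^1 ≡ 24, 24^2 ≡ 24² = 576 ≡ 24, 24^4 ≡ 24² = 576 ≡ 24, 24^8 ≡ 24² = 576 ≡ 24, 24^16 ≡ 24² = 576 ≡ 24. Since 26 = 16 + 8 + 2, 24^26 ≡ 24·24·24: 24·24 = 576 ≡ 24, then 24·24 = 576 ≡ 24. So 24^26 ≡ 24 (mod 46).
So σ(22) = σ(24) = 24 while 22 ≠ 24, so σ is not injective.
Since σ is not injective, we determine |image(σ)|. Computing x^26 mod 46 for each x (by repeated squaring, reducing mod 46 at every step), the values σ(0), σ(1), …, σ(45) are: 0, 1, 16, 35, 26, 27, 8, 9, 2, 29, 18, 13, 36, 41, 6, 25, 32, 31, 4, 3, 12, 39, 24, 23, 24, 39, 12, 3, 4, 31, 32, 25, 6, 41, 36, 13, 18, 29, 2, 9, 8, 27, 26, 35, 16, 1.
The distinct values are {0, 1, 2, 3, 4, 6, 8, 9, 12, 13, 16, 18, 23, 24, 25, 26, 27, 29, 31, 32, 35, 36, 39, 41}; there are 24 of them.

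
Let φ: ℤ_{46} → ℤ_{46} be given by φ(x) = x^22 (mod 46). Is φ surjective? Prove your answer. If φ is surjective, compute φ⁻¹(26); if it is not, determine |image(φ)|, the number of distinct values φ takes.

φ(1) = 1^22 = 1.
φ(3): Repeated squaring mod 46: 3^1 ≡ 3, 3^2 ≡ 3² = 9, 3^4 ≡ 9² = 81 ≡ 35, 3^8 ≡ 35² = 1225 ≡ 29, 3^16 ≡ 29² = 841 ≡ 13. Since 22 = 16 + 4 + 2, 3^22 ≡ 13·35·9: 13·35 = 455 ≡ 41, then 41·9 = 369 ≡ 1. So 3^22 ≡ 1 (mod 46).
So φ(1) = φ(3) = 1 while 1 ≠ 3, thus φ is not injective.
A non-injective map from the 46-element set ℤ_{46} to itself takes at most 45 distinct values, so it cannot be surjective. Hence φ is not surjective.
Since φ is not surjective, we determine |image(φ)|. Computing x^22 mod 46 for each x (by repeated squaring, reducing mod 46 at every step), the values φ(0), φ(1), …, φ(45) are: 0, 1, 24, 1, 24, 1, 24, 1, 24, 1, 24, 1, 24, 1, 24, 1, 24, 1, 24, 1, 24, 1, 24, 23, 24, 1, 24, 1, 24, 1, 24, 1, 24, 1, 24, 1, 24, 1, 24, 1, 24, 1, 24, 1, 24, 1.
The distinct values are {0, 1, 23, 24}; there are 4 of them.

4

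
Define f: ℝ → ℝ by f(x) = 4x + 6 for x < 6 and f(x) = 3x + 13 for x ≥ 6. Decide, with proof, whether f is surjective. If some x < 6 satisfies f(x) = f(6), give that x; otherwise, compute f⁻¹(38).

Both pieces are strictly increasing (slopes 4 and 3), so each is injective on its own interval.
The left piece maps (−∞, 6) onto (−∞, 30); the right piece maps [6, ∞) onto [31, ∞).
The union (−∞, 30) ∪ [31, ∞) omits the interval between 30 and 31; in particular 30 has no preimage. So f is not surjective.
Because the two images are disjoint, no x < 6 has f(x) = f(6), so we compute f⁻¹(38): 38 lies in [31, ∞), so solve 3x + 13 = 38: x = (38 − 13)/3 = 25/3.

25/3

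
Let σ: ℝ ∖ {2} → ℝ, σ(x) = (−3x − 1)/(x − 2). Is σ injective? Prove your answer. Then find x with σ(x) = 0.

Suppose σ(a) = σ(b). Cross-multiplying: (−3a − 1)(b − 2) = (−3b − 1)(a − 2).
Expanding both sides and cancelling the symmetric terms leaves 7·(a − b) = 0. Since 7 ≠ 0, a = b. So σ is injective.
Solving σ(x) = 0: cross-multiplying gives −3x − 1 = 0(x − 2), which rearranges to −3x = 1, so x = −1/3.

-1/3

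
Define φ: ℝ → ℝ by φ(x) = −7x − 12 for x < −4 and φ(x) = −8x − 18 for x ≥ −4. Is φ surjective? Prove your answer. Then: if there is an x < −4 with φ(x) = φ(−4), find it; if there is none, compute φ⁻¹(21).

Both pieces are strictly decreasing (slopes −7 and −8), so each is injective on its own interval.
The left piece maps (−∞, −4) onto (16, ∞); the right piece maps [−4, ∞) onto (−∞, 14].
The union (16, ∞) ∪ (−∞, 14] omits the interval between 16 and 14; in particular 16 has no preimage. So φ is not surjective.
Because the two images are disjoint, no x < −4 has φ(x) = φ(−4), so we compute φ⁻¹(21): 21 lies in (16, ∞), so solve −7x − 12 = 21: x = (21 + 12)/(−7) = −33/7.

-33/7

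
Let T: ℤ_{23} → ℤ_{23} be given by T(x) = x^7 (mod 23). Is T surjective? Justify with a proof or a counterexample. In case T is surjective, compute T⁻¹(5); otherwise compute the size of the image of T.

Since 23 is prime, the nonzero elements of ℤ_{23} form a cyclic group of order 22.
As gcd(7, 22) = 1, raising to the 7th power is a bijection on this group: if a^7 ≡ b^7 then (ab^{−1})^7 = 1, and the only element of order dividing gcd(7, 22) = 1 is 1, so a = b.
With T(0) = 0 this makes T injective on all of ℤ_{23}, hence bijective (finite equal-size domain and codomain). In particular T is surjective.
Since T is surjective, we find the preimage of 5. The inverse of x ↦ x^7 on (ℤ_{23})^× is x ↦ x^19, because 7·19 = 133 = 6·22 + 1 ≡ 1 (mod 22) and x^{22} = 1 for x ≠ 0 (Fermat). So T⁻¹(5) = 5^19 mod 23.
Repeated squaring mod 23: 5^1 ≡ 5, 5^2 ≡ 5² = 25 ≡ 2, 5^4 ≡ 2² = 4, 5^8 ≡ 4² = 16, 5^16 ≡ 16² = 256 ≡ 3. Since 19 = 16 + 2 + 1, 5^19 ≡ 3·2·5: 3·2 = 6, then 6·5 = 30 ≡ 7. So 5^19 ≡ 7 (mod 23).
Hence T⁻¹(5) = 7.

7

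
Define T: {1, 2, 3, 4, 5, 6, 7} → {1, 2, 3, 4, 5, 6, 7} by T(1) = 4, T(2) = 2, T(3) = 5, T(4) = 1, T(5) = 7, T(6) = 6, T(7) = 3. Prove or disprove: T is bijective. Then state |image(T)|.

7

The values 4, 2, 5, 1, 7, 6, 3 are a permutation of {1, 2, 3, 4, 5, 6, 7}: each element appears exactly once.
So T is injective and surjective, hence bijective.
The image of T is {1, 2, 3, 4, 5, 6, 7}, which has 7 elements.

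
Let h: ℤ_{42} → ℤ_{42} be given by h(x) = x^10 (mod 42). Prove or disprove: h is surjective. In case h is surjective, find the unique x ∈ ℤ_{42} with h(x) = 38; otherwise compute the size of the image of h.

h(4): Repeated squaring mod 42: 4^1 ≡ 4, 4^2 ≡ 4² = 16, 4^4 ≡ 16² = 256 ≡ 4, 4^8 ≡ 4² = 16. Since 10 = 8 + 2, 4^10 ≡ 16·16: 16·16 = 256 ≡ 4. So 4^10 ≡ 4 (mod 42).
h(10): Repeated squaring mod 42: 10^1 ≡ 10, 10^2 ≡ 10² = 100 ≡ 16, 10^4 ≡ 16² = 256 ≡ 4, 10^8 ≡ 4² = 16. Since 10 = 8 + 2, 10^10 ≡ 16·16: 16·16 = 256 ≡ 4. So 10^10 ≡ 4 (mod 42).
So h(4) = h(10) = 4 while 4 ≠ 10, therefore h is not injective.
A non-injective map from the 42-element set ℤ_{42} to itself takes at most 41 distinct values, so it cannot be surjective. Therefore h is not surjective.
Since h is not surjective, we determine |image(h)|. Computing x^10 mod 42 for each x (by repeated squaring, reducing mod 42 at every step), the values h(0), h(1), …, h(41) are: 0, 1, 16, 39, 4, 37, 36, 7, 22, 9, 4, 25, 30, 1, 28, 15, 16, 25, 18, 37, 22, 21, 22, 37, 18, 25, 16, 15, 28, 1, 30, 25, 4, 9, 22, 7, 36, 37, 4, 39, 16, 1.
The distinct values are {0, 1, 4, 7, 9, 15, 16, 18, 21, 22, 25, 28, 30, 36, 37, 39}; there are 16 of them.

16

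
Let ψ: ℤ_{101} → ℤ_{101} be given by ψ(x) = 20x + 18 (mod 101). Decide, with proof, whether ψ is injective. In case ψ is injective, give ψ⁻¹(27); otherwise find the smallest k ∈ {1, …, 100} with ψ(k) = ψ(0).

56

If ψ(s) = ψ(t), then 20s ≡ 20t (mod 101). Because gcd(20, 101) = 1, we may cancel 20 to get s ≡ t (mod 101).
Hence ψ is injective.
We now compute 20⁻¹ mod 101 explicitly. Euclid's algorithm: 101 = 5·20 + 1; back-substituting gives 1 = 96·20 − 19·101, so 20⁻¹ ≡ 96 (mod 101).
Since ψ is injective, we compute ψ⁻¹(27): solve 20x + 18 ≡ 27 (mod 101), i.e. 20x ≡ 9 (mod 101).
Multiplying by 20⁻¹ = 96 gives x ≡ 96·9 = 864 = 8·101 + 56 ≡ 56 (mod 101).
Check: ψ(56) = 20·56 + 18 = 1138 = 11·101 + 27 ≡ 27 (mod 101).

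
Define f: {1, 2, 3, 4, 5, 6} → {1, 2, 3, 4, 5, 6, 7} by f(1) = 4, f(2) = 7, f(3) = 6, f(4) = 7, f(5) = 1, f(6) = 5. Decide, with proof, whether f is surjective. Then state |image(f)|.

5

No element maps to 2, so f is not surjective.
The image of f is {1, 4, 5, 6, 7}, which has 5 elements.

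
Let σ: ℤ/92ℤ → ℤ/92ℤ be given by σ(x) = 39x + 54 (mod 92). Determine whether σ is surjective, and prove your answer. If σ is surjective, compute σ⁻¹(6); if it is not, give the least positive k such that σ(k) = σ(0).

20

Since gcd(39, 92) = 1, 39 is invertible modulo 92. Euclid's algorithm: 92 = 2·39 + 14, 39 = 2·14 + 11, 14 = 1·11 + 3, 11 = 3·3 + 2, 3 = 1·2 + 1; back-substituting gives 1 = 59·39 − 25·92, so 39⁻¹ ≡ 59 (mod 92).
Then y ↦ 59(y − 54) is a two-sided inverse to σ, so every y ∈ ℤ/92ℤ has a preimage.
Hence σ is surjective.
Since σ is surjective, we find σ⁻¹(6): we need 39x ≡ 6 − 54 ≡ 44 (mod 92). Using 39⁻¹ = 59: x ≡ 59·44 = 2596 = 28·92 + 20, so x = 20.
Check: σ(20) = 39·20 + 54 = 834 = 9·92 + 6 ≡ 6 (mod 92).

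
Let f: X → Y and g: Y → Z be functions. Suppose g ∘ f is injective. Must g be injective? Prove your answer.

not injective

No. Take X = {0}, Y = {0, 1, 2}, Z = {0, 1, 2}, f(a) = a for each a ∈ X, and g(b) = 1 if b ∈ {1, 2} else g(b) = b.
Then g ∘ f = f is injective (X ⊂ Y and f is the inclusion), but g(1) = g(2) = 1 with 1 ≠ 2, so g is not injective.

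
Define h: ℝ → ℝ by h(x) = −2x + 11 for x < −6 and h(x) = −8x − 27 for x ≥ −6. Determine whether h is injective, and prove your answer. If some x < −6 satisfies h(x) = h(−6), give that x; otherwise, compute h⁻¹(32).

-21/2

Both pieces are strictly decreasing (slopes −2 and −8), so each is injective on its own interval.
The left piece maps (−∞, −6) onto (23, ∞); the right piece maps [−6, ∞) onto (−∞, 21].
These images are disjoint, so no value is attained by both pieces. So h is injective.
Because the two images are disjoint, no x < −6 has h(x) = h(−6), so we compute h⁻¹(32): 32 lies in (23, ∞), so solve −2x + 11 = 32: x = (32 − 11)/(−2) = −21/2.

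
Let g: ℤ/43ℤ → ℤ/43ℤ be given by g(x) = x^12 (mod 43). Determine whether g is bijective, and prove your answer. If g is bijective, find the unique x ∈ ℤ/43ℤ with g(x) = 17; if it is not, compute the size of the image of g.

g(1) = 1^12 = 1.
g(6): Repeated squaring mod 43: 6^1 ≡ 6, 6^2 ≡ 6² = 36, 6^4 ≡ 36² = 1296 ≡ 6, 6^8 ≡ 6² = 36. Since 12 = 8 + 4, 6^12 ≡ 36·6: 36·6 = 216 ≡ 1. So 6^12 ≡ 1 (mod 43).
So g(1) = g(6) = 1 while 1 ≠ 6, thus g is not injective, hence not bijective.
Since g is not bijective, we determine |image(g)|. Computing x^12 mod 43 for each x (by repeated squaring, reducing mod 43 at every step), the values g(0), g(1), …, g(42) are: 0, 1, 11, 4, 35, 41, 1, 1, 41, 16, 21, 16, 11, 41, 11, 35, 21, 21, 4, 35, 16, 4, 4, 16, 35, 4, 21, 21, 35, 11, 41, 11, 16, 21, 16, 41, 1, 1, 41, 35, 4, 11, 1.
The distinct values are {0, 1, 4, 11, 16, 21, 35, 41}; there are 8 of them.

8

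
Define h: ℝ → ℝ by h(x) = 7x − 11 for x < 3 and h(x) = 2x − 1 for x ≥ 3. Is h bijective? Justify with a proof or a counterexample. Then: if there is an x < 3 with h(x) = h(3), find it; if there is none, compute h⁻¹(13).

Both pieces are strictly increasing (slopes 7 and 2), so each is injective on its own interval.
The left piece maps (−∞, 3) onto (−∞, 10); the right piece maps [3, ∞) onto [5, ∞).
These images overlap. In particular h(3) = 5 (right piece), and solving 7x − 11 = 5 on the left piece gives x = 16/7 < 3.
So h(16/7) = h(3) with 16/7 ≠ 3, and h is not injective, hence not bijective. This x = 16/7 is the requested value below 3.

16/7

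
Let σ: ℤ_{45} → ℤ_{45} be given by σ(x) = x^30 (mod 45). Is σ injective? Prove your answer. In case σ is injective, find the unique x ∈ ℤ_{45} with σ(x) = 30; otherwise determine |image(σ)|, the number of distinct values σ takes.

σ(1) = 1^30 = 1.
σ(4): Repeated squaring mod 45: 4^1 ≡ 4, 4^2 ≡ 4² = 16, 4^4 ≡ 16² = 256 ≡ 31, 4^8 ≡ 31² = 961 ≡ 16, 4^16 ≡ 16² = 256 ≡ 31. Since 30 = 16 + 8 + 4 + 2, 4^30 ≡ 31·16·31·16: 31·16 = 496 ≡ 1, then 1·31 = 31, then 31·16 = 496 ≡ 1. So 4^30 ≡ 1 (mod 45).
So σ(1) = σ(4) = 1 while 1 ≠ 4, hence σ is not injective.
Since σ is not injective, we determine |image(σ)|. Computing x^30 mod 45 for each x (by repeated squaring, reducing mod 45 at every step), the values σ(0), σ(1), …, σ(44) are: 0, 1, 19, 9, 1, 10, 36, 19, 19, 36, 10, 1, 9, 19, 1, 0, 1, 19, 9, 1, 10, 36, 19, 19, 36, 10, 1, 9, 19, 1, 0, 1, 19, 9, 1, 10, 36, 19, 19, 36, 10, 1, 9, 19, 1.
The distinct values are {0, 1, 9, 10, 19, 36}; there are 6 of them.

6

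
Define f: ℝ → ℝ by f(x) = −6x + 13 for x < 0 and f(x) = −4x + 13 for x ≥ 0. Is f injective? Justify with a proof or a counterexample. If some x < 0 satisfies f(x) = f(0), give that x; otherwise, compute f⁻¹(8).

5/4

Both pieces are strictly decreasing (slopes −6 and −4), so each is injective on its own interval.
The left piece maps (−∞, 0) onto (13, ∞); the right piece maps [0, ∞) onto (−∞, 13].
These images are disjoint, so no value is attained by both pieces. Therefore f is injective.
Because the two images are disjoint, no x < 0 has f(x) = f(0), so we compute f⁻¹(8): 8 lies in (−∞, 13], so solve −4x + 13 = 8: x = (8 − 13)/(−4) = 5/4.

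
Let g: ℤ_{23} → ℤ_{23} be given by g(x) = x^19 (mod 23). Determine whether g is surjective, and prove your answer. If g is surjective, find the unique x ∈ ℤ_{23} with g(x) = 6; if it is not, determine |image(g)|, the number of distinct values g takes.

3

Since 23 is prime, the nonzero elements of ℤ_{23} form a cyclic group of order 22.
As gcd(19, 22) = 1, raising to the 19th power is a bijection on this group: if u^19 ≡ v^19 then (uv^{−1})^19 = 1, and the only element of order dividing gcd(19, 22) = 1 is 1, so u = v.
With g(0) = 0 this makes g injective on all of ℤ_{23}, hence bijective (finite equal-size domain and codomain). In particular g is surjective.
Since g is surjective, we find the preimage of 6. The inverse of x ↦ x^19 on (ℤ_{23})^× is x ↦ x^7, because 19·7 = 133 = 6·22 + 1 ≡ 1 (mod 22) and x^{22} = 1 for x ≠ 0 (Fermat). So g⁻¹(6) = 6^7 mod 23.
Repeated squaring mod 23: 6^1 ≡ 6, 6^2 ≡ 6² = 36 ≡ 13, 6^4 ≡ 13² = 169 ≡ 8. Since 7 = 4 + 2 + 1, 6^7 ≡ 8·13·6: 8·13 = 104 ≡ 12, then 12·6 = 72 ≡ 3. So 6^7 ≡ 3 (mod 23).
Hence g⁻¹(6) = 3.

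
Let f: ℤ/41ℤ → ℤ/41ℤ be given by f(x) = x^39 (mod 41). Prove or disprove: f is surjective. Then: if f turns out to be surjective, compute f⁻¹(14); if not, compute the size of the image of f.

Since 41 is prime, the nonzero elements of ℤ/41ℤ form a cyclic group of order 40.
As gcd(39, 40) = 1, raising to the 39th power is a bijection on this group: if a^39 ≡ b^39 then (ab^{−1})^39 = 1, and the only element of order dividing gcd(39, 40) = 1 is 1, so a = b.
With f(0) = 0 this makes f injective on all of ℤ/41ℤ, hence bijective (finite equal-size domain and codomain). In particular f is surjective.
Since f is surjective, we find the preimage of 14. The inverse of x ↦ x^39 on (ℤ/41ℤ)^× is x ↦ x^39, because 39·39 = 1521 = 38·40 + 1 ≡ 1 (mod 40) and x^{40} = 1 for x ≠ 0 (Fermat). So f⁻¹(14) = 14^39 mod 41.
Repeated squaring mod 41: 14^1 ≡ 14, 14^2 ≡ 14² = 196 ≡ 32, 14^4 ≡ 32² = 1024 ≡ 40, 14^8 ≡ 40² = 1600 ≡ 1, 14^16 ≡ 1² = 1, 14^32 ≡ 1² = 1. Since 39 = 32 + 4 + 2 + 1, 14^39 ≡ 1·40·32·14: 1·40 = 40, then 40·32 = 1280 ≡ 9, then 9·14 = 126 ≡ 3. So 14^39 ≡ 3 (mod 41).
Hence f⁻¹(14) = 3.

3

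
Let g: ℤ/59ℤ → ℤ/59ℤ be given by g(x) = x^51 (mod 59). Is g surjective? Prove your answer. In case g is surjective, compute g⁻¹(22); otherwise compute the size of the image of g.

Since 59 is prime, the nonzero elements of ℤ/59ℤ form a cyclic group of order 58.
As gcd(51, 58) = 1, raising to the 51st power is a bijection on this group: if s^51 ≡ t^51 then (st^{−1})^51 = 1, and the only element of order dividing gcd(51, 58) = 1 is 1, so s = t.
With g(0) = 0 this makes g injective on all of ℤ/59ℤ, hence bijective (finite equal-size domain and codomain). In particular g is surjective.
Since g is surjective, we find the preimage of 22. The inverse of x ↦ x^51 on (ℤ/59ℤ)^× is x ↦ x^33, because 51·33 = 1683 = 29·58 + 1 ≡ 1 (mod 58) and x^{58} = 1 for x ≠ 0 (Fermat). So g⁻¹(22) = 22^33 mod 59.
Repeated squaring mod 59: 22^1 ≡ 22, 22^2 ≡ 22² = 484 ≡ 12, 22^4 ≡ 12² = 144 ≡ 26, 22^8 ≡ 26² = 676 ≡ 27, 22^16 ≡ 27² = 729 ≡ 21, 22^32 ≡ 21² = 441 ≡ 28. Since 33 = 32 + 1, 22^33 ≡ 28·22: 28·22 = 616 ≡ 26. So 22^33 ≡ 26 (mod 59).
Hence g⁻¹(22) = 26.

26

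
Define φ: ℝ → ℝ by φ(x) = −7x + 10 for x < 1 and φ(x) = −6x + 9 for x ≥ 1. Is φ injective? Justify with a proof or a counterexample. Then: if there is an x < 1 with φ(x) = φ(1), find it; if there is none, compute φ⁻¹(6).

4/7

Both pieces are strictly decreasing (slopes −7 and −6), so each is injective on its own interval.
The left piece maps (−∞, 1) onto (3, ∞); the right piece maps [1, ∞) onto (−∞, 3].
These images are disjoint, so no value is attained by both pieces. Hence φ is injective.
Because the two images are disjoint, no x < 1 has φ(x) = φ(1), so we compute φ⁻¹(6): 6 lies in (3, ∞), so solve −7x + 10 = 6: x = (6 − 10)/(−7) = 4/7.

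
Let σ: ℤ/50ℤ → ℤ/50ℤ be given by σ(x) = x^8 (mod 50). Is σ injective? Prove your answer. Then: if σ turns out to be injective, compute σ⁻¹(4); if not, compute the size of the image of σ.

σ(1) = 1^8 = 1.
σ(7): Repeated squaring mod 50: 7^1 ≡ 7, 7^2 ≡ 7² = 49, 7^4 ≡ 49² = 2401 ≡ 1, 7^8 ≡ 1² = 1. So 7^8 ≡ 1 (mod 50).
So σ(1) = σ(7) = 1 while 1 ≠ 7, thus σ is not injective.
Since σ is not injective, we determine |image(σ)|. Computing x^8 mod 50 for each x (by repeated squaring, reducing mod 50 at every step), the values σ(0), σ(1), …, σ(49) are: 0, 1, 6, 11, 36, 25, 16, 1, 16, 21, 0, 31, 46, 21, 6, 25, 46, 41, 26, 41, 0, 11, 36, 31, 26, 25, 26, 31, 36, 11, 0, 41, 26, 41, 46, 25, 6, 21, 46, 31, 0, 21, 16, 1, 16, 25, 36, 11, 6, 1.
The distinct values are {0, 1, 6, 11, 16, 21, 25, 26, 31, 36, 41, 46}; there are 12 of them.

12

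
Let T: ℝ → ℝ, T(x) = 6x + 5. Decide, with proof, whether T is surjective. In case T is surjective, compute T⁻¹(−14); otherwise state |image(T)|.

Recall that T is surjective if every y in the codomain equals T(x) for some x in the domain.
For any y ∈ ℝ, x = (y − 5)/6 satisfies T(x) = y.
So T is surjective.
Since T is surjective, we compute T⁻¹(−14) = (−14 − 5)/6 = −19/6.

-19/6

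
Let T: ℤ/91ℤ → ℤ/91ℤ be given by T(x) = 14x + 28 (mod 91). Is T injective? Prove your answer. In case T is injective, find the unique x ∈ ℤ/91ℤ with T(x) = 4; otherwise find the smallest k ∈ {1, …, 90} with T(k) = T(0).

We have gcd(14, 91) = 7 > 1. Taking x_1 = 0 and x_2 = 13: T(0) = 28 and T(13) = 14·13 + 28 = 210 ≡ 28 (mod 91).
So T(0) = T(13) while 0 ≠ 13, therefore T is not injective.
Since T is not injective, we find the least positive k with T(k) = T(0): this means 14k ≡ 0 (mod 91), i.e. 91 ∣ 14k. Since gcd(14, 91) = 7, dividing through by 7 this holds exactly when 13 ∣ 2k, and as gcd(2, 13) = 1, exactly when 13 ∣ k.
The smallest positive such k is 13.

13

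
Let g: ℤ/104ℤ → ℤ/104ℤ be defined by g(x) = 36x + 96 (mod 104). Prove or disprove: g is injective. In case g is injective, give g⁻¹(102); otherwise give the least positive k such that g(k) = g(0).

26

By definition, g is injective when g(u) = g(v) forces u = v.
We have gcd(36, 104) = 4 > 1. Taking u = 0 and v = 26: g(0) = 96 and g(26) = 36·26 + 96 = 1032 ≡ 96 (mod 104).
So g(0) = g(26) while 0 ≠ 26, therefore g is not injective.
Since g is not injective, we find the least positive k with g(k) = g(0): this means 36k ≡ 0 (mod 104), i.e. 104 ∣ 36k. Since gcd(36, 104) = 4, dividing through by 4 this holds exactly when 26 ∣ 9k, and as gcd(9, 26) = 1, exactly when 26 ∣ k.
The smallest positive such k is 26.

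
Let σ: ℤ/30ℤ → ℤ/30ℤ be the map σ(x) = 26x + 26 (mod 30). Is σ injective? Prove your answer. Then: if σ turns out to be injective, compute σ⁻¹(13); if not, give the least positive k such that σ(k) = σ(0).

15

Recall: σ is injective when σ(s) = σ(t) forces s = t.
We have gcd(26, 30) = 2 > 1. Taking s = 0 and t = 15: σ(0) = 26 and σ(15) = 26·15 + 26 = 416 ≡ 26 (mod 30).
So σ(0) = σ(15) while 0 ≠ 15, therefore σ is not injective.
Since σ is not injective, we find the least positive k with σ(k) = σ(0): this means 26k ≡ 0 (mod 30), i.e. 30 ∣ 26k. Since gcd(26, 30) = 2, dividing through by 2 this holds exactly when 15 ∣ 13k, and as gcd(13, 15) = 1, exactly when 15 ∣ k.
The smallest positive such k is 15.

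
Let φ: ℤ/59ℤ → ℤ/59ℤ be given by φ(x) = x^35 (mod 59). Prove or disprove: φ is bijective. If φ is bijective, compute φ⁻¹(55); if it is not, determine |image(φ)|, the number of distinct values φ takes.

Since 59 is prime, the nonzero elements of ℤ/59ℤ form a cyclic group of order 58.
As gcd(35, 58) = 1, raising to the 35th power is a bijection on this group: if u^35 ≡ v^35 then (uv^{−1})^35 = 1, and the only element of order dividing gcd(35, 58) = 1 is 1, so u = v.
With φ(0) = 0 this makes φ injective on all of ℤ/59ℤ, hence bijective (finite equal-size domain and codomain). In particular φ is bijective.
Since φ is bijective, we find the preimage of 55. The inverse of x ↦ x^35 on (ℤ/59ℤ)^× is x ↦ x^5, because 35·5 = 175 = 3·58 + 1 ≡ 1 (mod 58) and x^{58} = 1 for x ≠ 0 (Fermat). So φ⁻¹(55) = 55^5 mod 59.
Repeated squaring mod 59: 55^1 ≡ 55, 55^2 ≡ 55² = 3025 ≡ 16, 55^4 ≡ 16² = 256 ≡ 20. Since 5 = 4 + 1, 55^5 ≡ 20·55: 20·55 = 1100 ≡ 38. So 55^5 ≡ 38 (mod 59).
Hence φ⁻¹(55) = 38.

38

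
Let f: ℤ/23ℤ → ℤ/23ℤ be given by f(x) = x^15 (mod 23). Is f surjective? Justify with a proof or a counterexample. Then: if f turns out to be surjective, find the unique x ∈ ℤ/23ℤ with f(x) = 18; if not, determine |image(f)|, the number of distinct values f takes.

Since 23 is prime, the nonzero elements of ℤ/23ℤ form a cyclic group of order 22.
As gcd(15, 22) = 1, raising to the 15th power is a bijection on this group: if a^15 ≡ b^15 then (ab^{−1})^15 = 1, and the only element of order dividing gcd(15, 22) = 1 is 1, so a = b.
With f(0) = 0 this makes f injective on all of ℤ/23ℤ, hence bijective (finite equal-size domain and codomain). In particular f is surjective.
Since f is surjective, we find the preimage of 18. The inverse of x ↦ x^15 on (ℤ/23ℤ)^× is x ↦ x^3, because 15·3 = 45 = 2·22 + 1 ≡ 1 (mod 22) and x^{22} = 1 for x ≠ 0 (Fermat). So f⁻¹(18) = 18^3 mod 23.
Repeated squaring mod 23: 18^1 ≡ 18, 18^2 ≡ 18² = 324 ≡ 2. Since 3 = 2 + 1, 18^3 ≡ 2·18: 2·18 = 36 ≡ 13. So 18^3 ≡ 13 (mod 23).
Hence f⁻¹(18) = 13.

13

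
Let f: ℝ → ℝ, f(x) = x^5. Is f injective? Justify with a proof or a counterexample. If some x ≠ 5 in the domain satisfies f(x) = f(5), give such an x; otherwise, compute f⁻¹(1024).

On ℝ, x ↦ x^5 is strictly increasing (since 5 is odd), so f(a) = f(b) forces a = b. Therefore f is injective.
Since x ↦ x^5 is strictly increasing on ℝ, it is injective there, so no x ≠ 5 in the domain has f(x) = f(5). We therefore compute f⁻¹(1024) = 1024^{1/5} = 4 (indeed 4^5 = 1024).

4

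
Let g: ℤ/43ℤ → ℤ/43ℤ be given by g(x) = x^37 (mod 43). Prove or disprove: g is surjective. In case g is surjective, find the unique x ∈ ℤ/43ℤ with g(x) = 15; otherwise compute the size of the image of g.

Since 43 is prime, the nonzero elements of ℤ/43ℤ form a cyclic group of order 42.
As gcd(37, 42) = 1, raising to the 37th power is a bijection on this group: if x_1^37 ≡ x_2^37 then (x_1x_2^{−1})^37 = 1, and the only element of order dividing gcd(37, 42) = 1 is 1, so x_1 = x_2.
With g(0) = 0 this makes g injective on all of ℤ/43ℤ, hence bijective (finite equal-size domain and codomain). In particular g is surjective.
Since g is surjective, we find the preimage of 15. The inverse of x ↦ x^37 on (ℤ/43ℤ)^× is x ↦ x^25, because 37·25 = 925 = 22·42 + 1 ≡ 1 (mod 42) and x^{42} = 1 for x ≠ 0 (Fermat). So g⁻¹(15) = 15^25 mod 43.
Repeated squaring mod 43: 15^1 ≡ 15, 15^2 ≡ 15² = 225 ≡ 10, 15^4 ≡ 10² = 100 ≡ 14, 15^8 ≡ 14² = 196 ≡ 24, 15^16 ≡ 24² = 576 ≡ 17. Since 25 = 16 + 8 + 1, 15^25 ≡ 17·24·15: 17·24 = 408 ≡ 21, then 21·15 = 315 ≡ 14. So 15^25 ≡ 14 (mod 43).
Hence g⁻¹(15) = 14.

14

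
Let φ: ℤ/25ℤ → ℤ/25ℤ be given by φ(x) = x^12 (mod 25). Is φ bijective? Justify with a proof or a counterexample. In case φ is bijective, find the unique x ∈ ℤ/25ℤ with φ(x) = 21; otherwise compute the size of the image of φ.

φ(3): Repeated squaring mod 25: 3^1 ≡ 3, 3^2 ≡ 3² = 9, 3^4 ≡ 9² = 81 ≡ 6, 3^8 ≡ 6² = 36 ≡ 11. Since 12 = 8 + 4, 3^12 ≡ 11·6: 11·6 = 66 ≡ 16. So 3^12 ≡ 16 (mod 25).
φ(4): Repeated squaring mod 25: 4^1 ≡ 4, 4^2 ≡ 4² = 16, 4^4 ≡ 16² = 256 ≡ 6, 4^8 ≡ 6² = 36 ≡ 11. Since 12 = 8 + 4, 4^12 ≡ 11·6: 11·6 = 66 ≡ 16. So 4^12 ≡ 16 (mod 25).
So φ(3) = φ(4) = 16 while 3 ≠ 4, therefore φ is not injective, hence not bijective.
Since φ is not bijective, we determine |image(φ)|. Computing x^12 mod 25 for each x (by repeated squaring, reducing mod 25 at every step), the values φ(0), φ(1), …, φ(24) are: 0, 1, 21, 16, 16, 0, 11, 1, 11, 6, 0, 21, 6, 6, 21, 0, 6, 11, 1, 11, 0, 16, 16, 21, 1.
The distinct values are {0, 1, 6, 11, 16, 21}; there are 6 of them.

6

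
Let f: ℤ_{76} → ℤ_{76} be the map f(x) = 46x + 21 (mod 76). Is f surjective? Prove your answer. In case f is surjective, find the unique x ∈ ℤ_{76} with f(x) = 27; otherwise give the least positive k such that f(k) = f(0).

38

Since gcd(46, 76) = 2, we have 46x ≡ 0 (mod 2) for all x, so f(x) ≡ 1 (mod 2).
But 0 ≢ 1 (mod 2), so 0 ∈ ℤ_{76} has no preimage. Thus f is not surjective.
Since f is not surjective, we find the least positive k with f(k) = f(0): this means 46k ≡ 0 (mod 76), i.e. 76 ∣ 46k. Since gcd(46, 76) = 2, dividing through by 2 this holds exactly when 38 ∣ 23k, and as gcd(23, 38) = 1, exactly when 38 ∣ k.
The smallest positive such k is 38.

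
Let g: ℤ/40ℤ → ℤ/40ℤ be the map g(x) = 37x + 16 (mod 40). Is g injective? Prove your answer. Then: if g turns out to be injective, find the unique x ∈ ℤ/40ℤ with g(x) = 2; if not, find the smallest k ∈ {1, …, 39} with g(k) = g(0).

18

Suppose g(u) = g(v) in ℤ/40ℤ. Then 37u + 16 ≡ 37v + 16 (mod 40), hence 37(u − v) ≡ 0 (mod 40).
Since gcd(37, 40) = 1, 37 is invertible modulo 40, therefore u − v ≡ 0 (mod 40), i.e. u = v.
Thus g is injective.
We now compute 37⁻¹ mod 40 explicitly. Euclid's algorithm: 40 = 1·37 + 3, 37 = 12·3 + 1; back-substituting gives 1 = 13·37 − 12·40, so 37⁻¹ ≡ 13 (mod 40).
Since g is injective, we find g⁻¹(2): we need 37x ≡ 2 − 16 ≡ 26 (mod 40). Using 37⁻¹ = 13: x ≡ 13·26 = 338 = 8·40 + 18, so x = 18.
Check: g(18) = 37·18 + 16 = 682 = 17·40 + 2 ≡ 2 (mod 40).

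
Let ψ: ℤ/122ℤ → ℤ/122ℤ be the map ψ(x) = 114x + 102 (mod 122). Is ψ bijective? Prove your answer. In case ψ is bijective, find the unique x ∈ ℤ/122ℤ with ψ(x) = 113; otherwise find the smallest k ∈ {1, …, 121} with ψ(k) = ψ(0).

61

By definition, ψ is injective if ψ(s) = ψ(t) implies s = t.
We have gcd(114, 122) = 2 > 1. Taking s = 0 and t = 61: ψ(0) = 102 and ψ(61) = 114·61 + 102 = 7056 ≡ 102 (mod 122).
So ψ(0) = ψ(61) while 0 ≠ 61, so ψ is not injective, hence not bijective.
Since ψ is not bijective, we find the least positive k with ψ(k) = ψ(0): this means 114k ≡ 0 (mod 122), i.e. 122 ∣ 114k. Since gcd(114, 122) = 2, dividing through by 2 this holds exactly when 61 ∣ 57k, and as gcd(57, 61) = 1, exactly when 61 ∣ k.
The smallest positive such k is 61.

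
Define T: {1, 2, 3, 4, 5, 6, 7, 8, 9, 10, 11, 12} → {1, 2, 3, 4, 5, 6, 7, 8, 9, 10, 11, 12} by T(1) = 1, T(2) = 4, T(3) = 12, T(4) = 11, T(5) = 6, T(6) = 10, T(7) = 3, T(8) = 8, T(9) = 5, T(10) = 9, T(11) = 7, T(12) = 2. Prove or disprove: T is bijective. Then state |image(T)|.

12

The values 1, 4, 12, 11, 6, 10, 3, 8, 5, 9, 7, 2 are a permutation of {1, 2, 3, 4, 5, 6, 7, 8, 9, 10, 11, 12}: each element appears exactly once.
So T is injective and surjective, hence bijective.
The image of T is {1, 2, 3, 4, 5, 6, 7, 8, 9, 10, 11, 12}, which has 12 elements.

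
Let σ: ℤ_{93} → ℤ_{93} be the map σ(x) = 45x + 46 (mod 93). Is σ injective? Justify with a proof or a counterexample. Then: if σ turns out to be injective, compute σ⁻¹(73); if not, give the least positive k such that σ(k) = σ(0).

31

By definition, injectivity means: for all s, t in the domain, σ(s) = σ(t) implies s = t.
We have gcd(45, 93) = 3 > 1. Taking s = 0 and t = 31: σ(0) = 46 and σ(31) = 45·31 + 46 = 1441 ≡ 46 (mod 93).
So σ(0) = σ(31) while 0 ≠ 31, hence σ is not injective.
Since σ is not injective, we find the least positive k with σ(k) = σ(0): this means 45k ≡ 0 (mod 93), i.e. 93 ∣ 45k. Since gcd(45, 93) = 3, dividing through by 3 this holds exactly when 31 ∣ 15k, and as gcd(15, 31) = 1, exactly when 31 ∣ k.
The smallest positive such k is 31.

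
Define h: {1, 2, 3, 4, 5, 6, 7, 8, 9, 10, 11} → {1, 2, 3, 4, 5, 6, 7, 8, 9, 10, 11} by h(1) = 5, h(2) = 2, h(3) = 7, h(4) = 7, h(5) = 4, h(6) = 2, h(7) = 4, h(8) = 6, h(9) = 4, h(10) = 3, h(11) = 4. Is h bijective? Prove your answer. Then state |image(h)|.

6

h(3) = 7 = h(4) with 3 ≠ 4, so h is not injective, hence not bijective.
The image of h is {2, 3, 4, 5, 6, 7}, which has 6 elements.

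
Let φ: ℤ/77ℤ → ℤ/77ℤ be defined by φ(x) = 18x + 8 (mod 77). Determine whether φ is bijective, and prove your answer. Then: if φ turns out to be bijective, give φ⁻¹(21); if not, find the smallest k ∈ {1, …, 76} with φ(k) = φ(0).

5

If φ(a) = φ(b), then 18a ≡ 18b (mod 77). Because gcd(18, 77) = 1, we may cancel 18 to get a ≡ b (mod 77).
We now compute 18⁻¹ mod 77 explicitly. Euclid's algorithm: 77 = 4·18 + 5, 18 = 3·5 + 3, 5 = 1·3 + 2, 3 = 1·2 + 1; back-substituting gives 1 = 30·18 − 7·77, so 18⁻¹ ≡ 30 (mod 77).
Then y ↦ 30(y − 8) is a two-sided inverse to φ, so every y ∈ ℤ/77ℤ has a preimage.
Hence φ is bijective.
Since φ is bijective, we find φ⁻¹(21): we need 18x ≡ 21 − 8 ≡ 13 (mod 77). Using 18⁻¹ = 30: x ≡ 30·13 = 390 = 5·77 + 5, so x = 5.
Check: φ(5) = 18·5 + 8 = 98 = 1·77 + 21 ≡ 21 (mod 77).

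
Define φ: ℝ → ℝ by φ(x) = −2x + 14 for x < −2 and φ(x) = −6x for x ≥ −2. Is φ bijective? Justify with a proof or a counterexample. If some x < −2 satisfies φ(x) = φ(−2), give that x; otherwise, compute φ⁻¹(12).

Both pieces are strictly decreasing (slopes −2 and −6), so each is injective on its own interval.
The left piece maps (−∞, −2) onto (18, ∞); the right piece maps [−2, ∞) onto (−∞, 12].
The images leave a gap (18 has no preimage), so φ is not surjective, hence not bijective.
Because the two images are disjoint, no x < −2 has φ(x) = φ(−2), so we compute φ⁻¹(12): 12 lies in (−∞, 12], so solve −6x = 12: x = (12 − 0)/(−6) = −2.

-2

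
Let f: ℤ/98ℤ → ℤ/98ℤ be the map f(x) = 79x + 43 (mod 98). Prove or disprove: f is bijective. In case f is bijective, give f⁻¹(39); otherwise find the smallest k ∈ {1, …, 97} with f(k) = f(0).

Recall that f is injective when f(u) = f(v) forces u = v.
If f(u) = f(v), then 79u ≡ 79v (mod 98). Because gcd(79, 98) = 1, we may cancel 79 to get u ≡ v (mod 98).
We now compute 79⁻¹ mod 98 explicitly. Euclid's algorithm: 98 = 1·79 + 19, 79 = 4·19 + 3, 19 = 6·3 + 1; back-substituting gives 1 = 67·79 − 54·98, so 79⁻¹ ≡ 67 (mod 98).
Then y ↦ 67(y − 43) is a two-sided inverse to f, so every y ∈ ℤ/98ℤ has a preimage.
Hence f is bijective.
Since f is bijective, we compute f⁻¹(39): solve 79x + 43 ≡ 39 (mod 98), i.e. 79x ≡ 94 (mod 98).
Multiplying by 79⁻¹ = 67 gives x ≡ 67·94 = 6298 = 64·98 + 26 ≡ 26 (mod 98).
Check: f(26) = 79·26 + 43 = 2097 = 21·98 + 39 ≡ 39 (mod 98).

26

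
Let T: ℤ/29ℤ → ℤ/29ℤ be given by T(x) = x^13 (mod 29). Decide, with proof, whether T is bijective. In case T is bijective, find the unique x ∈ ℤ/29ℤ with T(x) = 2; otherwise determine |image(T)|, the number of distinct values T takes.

14

Since 29 is prime, the nonzero elements of ℤ/29ℤ form a cyclic group of order 28.
As gcd(13, 28) = 1, raising to the 13th power is a bijection on this group: if a^13 ≡ b^13 then (ab^{−1})^13 = 1, and the only element of order dividing gcd(13, 28) = 1 is 1, so a = b.
With T(0) = 0 this makes T injective on all of ℤ/29ℤ, hence bijective (finite equal-size domain and codomain). In particular T is bijective.
Since T is bijective, we find the preimage of 2. The inverse of x ↦ x^13 on (ℤ/29ℤ)^× is x ↦ x^13, because 13·13 = 169 = 6·28 + 1 ≡ 1 (mod 28) and x^{28} = 1 for x ≠ 0 (Fermat). So T⁻¹(2) = 2^13 mod 29.
Repeated squaring mod 29: 2^1 ≡ 2, 2^2 ≡ 2² = 4, 2^4 ≡ 4² = 16, 2^8 ≡ 16² = 256 ≡ 24. Since 13 = 8 + 4 + 1, 2^13 ≡ 24·16·2: 24·16 = 384 ≡ 7, then 7·2 = 14. So 2^13 ≡ 14 (mod 29).
Hence T⁻¹(2) = 14.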